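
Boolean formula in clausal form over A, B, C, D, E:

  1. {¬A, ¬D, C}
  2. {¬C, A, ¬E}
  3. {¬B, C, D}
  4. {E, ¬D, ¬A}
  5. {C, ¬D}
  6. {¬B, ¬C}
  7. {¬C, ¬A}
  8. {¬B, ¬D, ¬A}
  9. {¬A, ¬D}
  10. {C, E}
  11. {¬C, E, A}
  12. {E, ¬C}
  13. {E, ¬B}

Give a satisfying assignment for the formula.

A=False, B=False, C=False, D=False, E=True

B occurs only negated in the remaining clauses — set B = False.
Set A = False and propagate.
For the remaining variables, C = False, D = False, E = True works.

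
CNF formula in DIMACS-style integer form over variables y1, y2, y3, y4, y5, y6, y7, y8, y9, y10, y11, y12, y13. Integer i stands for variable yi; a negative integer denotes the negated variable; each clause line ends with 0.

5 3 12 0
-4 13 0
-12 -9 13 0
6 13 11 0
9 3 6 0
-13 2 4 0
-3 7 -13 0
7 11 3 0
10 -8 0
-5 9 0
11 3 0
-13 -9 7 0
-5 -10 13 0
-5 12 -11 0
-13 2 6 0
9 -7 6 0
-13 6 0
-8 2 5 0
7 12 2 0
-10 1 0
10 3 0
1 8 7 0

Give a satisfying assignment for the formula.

y1 occurs only positively in the remaining clauses — set y1 = True.
Pure literal: y2 appears only positively; assign y2 = True.
Set y3 = True and propagate.
Set y4 = False and propagate.
The remaining clauses are satisfied by y5 = False, y6 = True, y7 = True, y8 = True, y9 = True, y10 = True, y11 = True, y12 = False, y13 = False.

y1=T  y2=T  y3=T  y4=F  y5=F  y6=T  y7=T  y8=T  y9=T  y10=T  y11=T  y12=F  y13=F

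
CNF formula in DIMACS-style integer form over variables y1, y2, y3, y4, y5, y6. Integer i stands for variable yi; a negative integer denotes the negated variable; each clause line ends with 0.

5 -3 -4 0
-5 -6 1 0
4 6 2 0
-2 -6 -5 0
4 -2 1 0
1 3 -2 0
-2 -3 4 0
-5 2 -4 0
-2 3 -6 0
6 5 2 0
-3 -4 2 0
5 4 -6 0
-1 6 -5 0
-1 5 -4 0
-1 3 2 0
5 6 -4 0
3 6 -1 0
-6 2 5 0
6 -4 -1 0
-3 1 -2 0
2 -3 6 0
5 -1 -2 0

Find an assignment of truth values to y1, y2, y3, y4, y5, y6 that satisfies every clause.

y1=True, y2=False, y3=True, y4=False, y5=True, y6=True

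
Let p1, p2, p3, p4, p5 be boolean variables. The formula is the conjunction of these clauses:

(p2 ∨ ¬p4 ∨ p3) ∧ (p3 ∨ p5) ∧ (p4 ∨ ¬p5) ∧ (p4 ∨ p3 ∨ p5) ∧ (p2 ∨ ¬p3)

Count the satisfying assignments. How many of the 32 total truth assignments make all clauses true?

8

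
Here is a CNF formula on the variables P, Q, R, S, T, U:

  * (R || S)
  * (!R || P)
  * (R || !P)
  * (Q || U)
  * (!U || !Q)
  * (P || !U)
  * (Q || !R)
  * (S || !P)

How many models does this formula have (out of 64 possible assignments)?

4

The models are:
  P=F Q=T R=F S=T T=F U=F
  P=F Q=T R=F S=T T=T U=F
  P=T Q=T R=T S=T T=F U=F
  P=T Q=T R=T S=T T=T U=F
Count: 4.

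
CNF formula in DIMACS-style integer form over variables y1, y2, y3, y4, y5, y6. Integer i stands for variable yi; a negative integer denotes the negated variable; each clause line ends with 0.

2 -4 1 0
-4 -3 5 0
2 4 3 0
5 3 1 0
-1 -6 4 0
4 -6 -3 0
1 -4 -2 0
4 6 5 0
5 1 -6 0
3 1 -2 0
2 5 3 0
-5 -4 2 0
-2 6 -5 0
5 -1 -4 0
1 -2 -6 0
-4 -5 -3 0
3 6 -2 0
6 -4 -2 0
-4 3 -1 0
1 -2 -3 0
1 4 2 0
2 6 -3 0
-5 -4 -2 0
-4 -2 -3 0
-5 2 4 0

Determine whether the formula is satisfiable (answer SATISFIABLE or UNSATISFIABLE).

UNSATISFIABLE

y2 = True:
  y4 = True:
    propagation gives y1=True, y5=True; an empty clause results — contradiction.
  y4 = False:
    y6 = True:
      propagation gives y1=False; contradiction.
    y6 = False:
      propagation gives y5=True; contradiction.
y2 = False:
  y4 = True:
    propagation gives y1=True, y5=False; an empty clause results — contradiction.
  y4 = False:
    propagation gives y3=True, y6=False; an empty clause results — contradiction.
Every branch closes, so no satisfying assignment exists.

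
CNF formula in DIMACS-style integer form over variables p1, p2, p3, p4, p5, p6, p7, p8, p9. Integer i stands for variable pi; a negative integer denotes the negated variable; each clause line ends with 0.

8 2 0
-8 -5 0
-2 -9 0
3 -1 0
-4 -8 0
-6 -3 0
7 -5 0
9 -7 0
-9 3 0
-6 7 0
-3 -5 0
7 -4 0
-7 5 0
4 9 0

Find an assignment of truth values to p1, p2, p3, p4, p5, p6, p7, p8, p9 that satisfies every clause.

p1=False  p2=False  p3=True  p4=False  p5=False  p6=False  p7=False  p8=True  p9=True

p1 occurs only negated in the remaining clauses — set p1 = False.
Pure literal: p6 appears only negated; assign p6 = False.
Try p2 = False.
  then p8 is forced to True.
  then p5 is forced to False.
  then p4 is forced to False.
  then p7 is forced to False.
  then p9 is forced to True.
  then p3 is forced to True.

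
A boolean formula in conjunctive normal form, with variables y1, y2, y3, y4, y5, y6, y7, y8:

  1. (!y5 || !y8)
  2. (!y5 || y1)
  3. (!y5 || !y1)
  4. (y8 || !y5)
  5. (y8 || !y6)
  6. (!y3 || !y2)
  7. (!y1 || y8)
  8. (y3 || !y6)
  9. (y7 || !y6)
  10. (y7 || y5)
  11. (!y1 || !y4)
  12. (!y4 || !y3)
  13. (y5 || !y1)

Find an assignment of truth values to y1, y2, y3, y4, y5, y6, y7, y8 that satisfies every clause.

Pure literal: y2 appears only negated; assign y2 = False.
Pure literal: y6 appears only negated; assign y6 = False.
Branch on y1: take y1 = False.
  then y5 is forced to False.
  then y7 is forced to True.
The remaining clauses are satisfied by y3 = False, y4 = True, y8 = True.

y1 = 0, y2 = 0, y3 = 0, y4 = 1, y5 = 0, y6 = 0, y7 = 1, y8 = 1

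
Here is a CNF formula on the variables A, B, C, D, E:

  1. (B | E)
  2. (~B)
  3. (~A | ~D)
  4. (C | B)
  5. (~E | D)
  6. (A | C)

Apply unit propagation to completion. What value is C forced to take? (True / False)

True

(~B) is a unit clause: B = False.
From (E | B) and B = False: E = True.
(B | C) with B = False leaves only C, so C = True.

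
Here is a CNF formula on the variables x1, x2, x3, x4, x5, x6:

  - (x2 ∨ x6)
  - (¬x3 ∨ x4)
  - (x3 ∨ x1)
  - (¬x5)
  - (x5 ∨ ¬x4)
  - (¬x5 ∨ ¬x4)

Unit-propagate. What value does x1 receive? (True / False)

Unit clause (¬x5) sets x5 = False.
From (¬x4 ∨ x5) and x5 = False: x4 = False.
In (x4 ∨ ¬x3), x4 is now false; ¬x3 must hold, so x3 = False.
(x1 ∨ x3) with x3 = False leaves only x1, so x1 = True.

True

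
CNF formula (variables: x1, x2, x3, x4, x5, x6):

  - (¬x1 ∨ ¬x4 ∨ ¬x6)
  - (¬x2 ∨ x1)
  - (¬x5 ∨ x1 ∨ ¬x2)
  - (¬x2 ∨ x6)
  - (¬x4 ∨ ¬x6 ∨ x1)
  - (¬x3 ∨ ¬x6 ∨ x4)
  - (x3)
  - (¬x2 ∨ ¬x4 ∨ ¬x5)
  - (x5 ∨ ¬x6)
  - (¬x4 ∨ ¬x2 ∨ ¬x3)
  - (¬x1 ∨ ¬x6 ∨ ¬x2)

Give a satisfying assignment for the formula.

x1=F, x2=F, x3=T, x4=F, x5=F, x6=F

Check each clause:
  1. (¬x1 ∨ ¬x4 ∨ ¬x6) — ¬x6 is true.
  2. (x1 ∨ ¬x2) — ¬x2 is true.
  3. (¬x5 ∨ ¬x2 ∨ x1) — ¬x5 is true.
  4. (x6 ∨ ¬x2) — ¬x2 is true.
  5. (x1 ∨ ¬x4 ∨ ¬x6) — ¬x6 is true.
  6. (¬x3 ∨ x4 ∨ ¬x6) — ¬x6 is true.
  7. (x3) — x3 is true.
  8. (¬x2 ∨ ¬x5 ∨ ¬x4) — ¬x5 is true.
  9. (¬x6 ∨ x5) — ¬x6 is true.
  10. (¬x2 ∨ ¬x4 ∨ ¬x3) — ¬x4 is true.
  11. (¬x1 ∨ ¬x6 ∨ ¬x2) — ¬x6 is true.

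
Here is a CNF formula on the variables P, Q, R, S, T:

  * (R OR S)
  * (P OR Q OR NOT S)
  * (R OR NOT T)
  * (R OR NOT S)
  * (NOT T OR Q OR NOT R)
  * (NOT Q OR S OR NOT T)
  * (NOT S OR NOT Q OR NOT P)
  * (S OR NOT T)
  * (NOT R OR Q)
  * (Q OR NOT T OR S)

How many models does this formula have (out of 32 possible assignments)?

Satisfying assignments:
  P=0 Q=1 R=1 S=0 T=0
  P=0 Q=1 R=1 S=1 T=0
  P=0 Q=1 R=1 S=1 T=1
  P=1 Q=1 R=1 S=0 T=0
That's 4 in total.

4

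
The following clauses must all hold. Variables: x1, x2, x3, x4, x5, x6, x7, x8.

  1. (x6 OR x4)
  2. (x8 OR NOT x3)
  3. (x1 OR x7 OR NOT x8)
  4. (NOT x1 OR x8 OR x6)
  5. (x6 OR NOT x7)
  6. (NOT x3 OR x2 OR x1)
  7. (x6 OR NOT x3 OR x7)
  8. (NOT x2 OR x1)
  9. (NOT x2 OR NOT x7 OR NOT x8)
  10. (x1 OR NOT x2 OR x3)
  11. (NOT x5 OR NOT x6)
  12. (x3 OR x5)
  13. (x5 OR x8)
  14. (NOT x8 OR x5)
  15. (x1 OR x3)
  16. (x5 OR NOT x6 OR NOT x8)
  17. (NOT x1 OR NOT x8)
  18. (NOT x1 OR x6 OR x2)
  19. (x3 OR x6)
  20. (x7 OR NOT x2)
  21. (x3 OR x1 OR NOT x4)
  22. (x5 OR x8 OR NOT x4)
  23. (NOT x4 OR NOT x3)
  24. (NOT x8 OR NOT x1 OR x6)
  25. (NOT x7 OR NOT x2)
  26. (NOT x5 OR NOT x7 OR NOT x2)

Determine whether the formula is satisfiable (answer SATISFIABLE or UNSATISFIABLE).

UNSATISFIABLE

x1 = True:
  propagation gives x8=False, x3=False, x6=True, x5=False; an empty clause results — contradiction.
x1 = False:
  propagation gives x2=False, x3=False; an empty clause results — contradiction.
Every branch closes, so no satisfying assignment exists.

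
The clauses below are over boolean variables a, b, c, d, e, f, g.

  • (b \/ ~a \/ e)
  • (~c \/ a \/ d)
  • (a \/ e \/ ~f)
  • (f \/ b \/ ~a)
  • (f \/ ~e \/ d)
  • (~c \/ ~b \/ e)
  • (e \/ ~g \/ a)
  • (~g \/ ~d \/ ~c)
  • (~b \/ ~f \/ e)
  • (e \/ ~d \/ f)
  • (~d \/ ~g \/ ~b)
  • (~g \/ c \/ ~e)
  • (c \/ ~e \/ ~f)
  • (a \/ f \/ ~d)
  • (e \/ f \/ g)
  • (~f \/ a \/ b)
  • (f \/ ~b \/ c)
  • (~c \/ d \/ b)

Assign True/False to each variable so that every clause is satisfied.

a = T, b = T, c = T, d = F, e = T, f = T, g = T

Set a = True and propagate.
The remaining clauses are satisfied by b = True, c = True, d = False, e = True, f = True, g = True.
Check each clause:
  1. (b \/ e \/ ~a) — b is true.
  2. (d \/ a \/ ~c) — a is true.
  3. (e \/ ~f \/ a) — a is true.
  4. (b \/ f \/ ~a) — b is true.
  5. (~e \/ f \/ d) — f is true.
  6. (e \/ ~c \/ ~b) — e is true.
  7. (~g \/ e \/ a) — a is true.
  8. (~d \/ ~g \/ ~c) — ~d is true.
  9. (~f \/ ~b \/ e) — e is true.
  10. (f \/ e \/ ~d) — ~d is true.
  11. (~g \/ ~b \/ ~d) — ~d is true.
  12. (c \/ ~g \/ ~e) — c is true.
  13. (~e \/ ~f \/ c) — c is true.
  14. (a \/ ~d \/ f) — a is true.
  15. (f \/ g \/ e) — e is true.
  16. (b \/ a \/ ~f) — a is true.
  17. (f \/ c \/ ~b) — c is true.
  18. (~c \/ b \/ d) — b is true.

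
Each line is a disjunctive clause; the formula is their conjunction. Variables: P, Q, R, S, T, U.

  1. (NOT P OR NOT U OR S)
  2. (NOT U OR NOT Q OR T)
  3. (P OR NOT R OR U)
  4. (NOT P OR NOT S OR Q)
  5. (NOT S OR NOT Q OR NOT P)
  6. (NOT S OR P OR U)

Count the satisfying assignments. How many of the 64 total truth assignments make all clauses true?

24

Split on P, then S.
  P=1, S=1: a clause becomes empty — 0.
  P=1, S=0: forces U=0; Q, R, T free → 2^3 = 8.
  P=0, S=1: R free; 3 ways for (Q,T,U) × 2^1 = 6.
  P=0, S=0: 10 of the 16 assignments to (Q,R,T,U) work.
Total: 0 + 8 + 6 + 10 = 24.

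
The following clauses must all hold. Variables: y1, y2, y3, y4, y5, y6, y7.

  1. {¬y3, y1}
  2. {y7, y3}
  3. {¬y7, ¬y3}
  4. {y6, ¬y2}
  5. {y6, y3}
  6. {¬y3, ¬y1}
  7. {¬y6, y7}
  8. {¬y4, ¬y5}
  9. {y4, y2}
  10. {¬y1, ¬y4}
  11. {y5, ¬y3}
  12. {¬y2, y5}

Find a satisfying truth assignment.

y1 = False, y2 = False, y3 = False, y4 = True, y5 = False, y6 = True, y7 = True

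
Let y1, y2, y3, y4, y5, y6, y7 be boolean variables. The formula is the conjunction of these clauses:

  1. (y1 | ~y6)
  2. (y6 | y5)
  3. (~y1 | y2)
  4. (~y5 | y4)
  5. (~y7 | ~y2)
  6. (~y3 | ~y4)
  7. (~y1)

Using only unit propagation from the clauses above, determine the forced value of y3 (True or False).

False

(~y1) is a unit clause: y1 = False.
(~y6 | y1): since y1 = False, the clause reduces to (~y6). y6 = False.
From (y6 | y5) and y6 = False: y5 = True.
(~y5 | y4) with y5 = True leaves only y4, so y4 = True.
In (~y4 | ~y3), ~y4 is now false; ~y3 must hold, so y3 = False.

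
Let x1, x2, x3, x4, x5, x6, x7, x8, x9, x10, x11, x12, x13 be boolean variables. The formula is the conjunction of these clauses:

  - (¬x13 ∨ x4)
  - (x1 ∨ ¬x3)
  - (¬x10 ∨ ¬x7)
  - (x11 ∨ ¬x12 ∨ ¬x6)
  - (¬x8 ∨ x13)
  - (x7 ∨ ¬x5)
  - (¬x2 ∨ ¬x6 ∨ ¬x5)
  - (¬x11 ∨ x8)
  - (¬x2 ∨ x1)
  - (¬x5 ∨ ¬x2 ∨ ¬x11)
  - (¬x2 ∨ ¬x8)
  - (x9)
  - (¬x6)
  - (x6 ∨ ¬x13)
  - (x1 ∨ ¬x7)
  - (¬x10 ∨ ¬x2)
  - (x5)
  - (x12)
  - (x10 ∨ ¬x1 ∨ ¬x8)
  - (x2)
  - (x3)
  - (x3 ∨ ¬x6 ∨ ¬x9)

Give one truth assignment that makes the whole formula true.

The clause (x9) is unit: x9 must be True.
Unit propagation: (¬x6) forces x6 = False.
Unit propagation: (¬x13) forces x13 = False.
The clause (¬x8) is unit: x8 must be False.
The clause (¬x11) is unit: x11 must be False.
Unit propagation: (x5) forces x5 = True.
The clause (x7) is unit: x7 must be True.
(¬x10) is a unit clause, so x10 = False.
(x1) is a unit clause, so x1 = True.
The clause (x12) is unit: x12 must be True.
Unit propagation: (x2) forces x2 = True.
(x3) is a unit clause, so x3 = True.
x4 is now unconstrained; take x4 = True.

x1 = True, x2 = True, x3 = True, x4 = True, x5 = True, x6 = False, x7 = True, x8 = False, x9 = True, x10 = False, x11 = False, x12 = True, x13 = False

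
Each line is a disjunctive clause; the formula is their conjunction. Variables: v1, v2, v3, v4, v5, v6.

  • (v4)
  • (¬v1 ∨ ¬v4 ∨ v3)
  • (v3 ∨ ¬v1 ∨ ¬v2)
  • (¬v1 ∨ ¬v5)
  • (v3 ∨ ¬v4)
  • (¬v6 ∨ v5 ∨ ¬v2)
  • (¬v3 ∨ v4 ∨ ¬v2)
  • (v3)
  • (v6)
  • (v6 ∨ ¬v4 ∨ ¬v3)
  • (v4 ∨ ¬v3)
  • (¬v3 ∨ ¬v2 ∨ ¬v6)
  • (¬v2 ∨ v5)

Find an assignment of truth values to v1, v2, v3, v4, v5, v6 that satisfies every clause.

v1=F, v2=F, v3=T, v4=T, v5=F, v6=T

Check each clause:
  1. (v4) — v4 is true.
  2. (¬v4 ∨ ¬v1 ∨ v3) — v3 is true.
  3. (¬v1 ∨ v3 ∨ ¬v2) — v3 is true.
  4. (¬v1 ∨ ¬v5) — ¬v5 is true.
  5. (¬v4 ∨ v3) — v3 is true.
  6. (¬v6 ∨ v5 ∨ ¬v2) — ¬v2 is true.
  7. (v4 ∨ ¬v2 ∨ ¬v3) — v4 is true.
  8. (v3) — v3 is true.
  9. (v6) — v6 is true.
  10. (v6 ∨ ¬v4 ∨ ¬v3) — v6 is true.
  11. (v4 ∨ ¬v3) — v4 is true.
  12. (¬v2 ∨ ¬v6 ∨ ¬v3) — ¬v2 is true.
  13. (¬v2 ∨ v5) — ¬v2 is true.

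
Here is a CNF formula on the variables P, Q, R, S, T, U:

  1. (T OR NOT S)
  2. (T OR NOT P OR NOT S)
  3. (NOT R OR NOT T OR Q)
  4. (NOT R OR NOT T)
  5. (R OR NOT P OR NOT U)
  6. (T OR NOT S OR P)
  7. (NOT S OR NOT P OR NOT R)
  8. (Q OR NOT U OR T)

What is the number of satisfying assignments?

23

Split on T, then P.
  T=T, P=T: remaining (Q,R,S,U) ∈ {(F,F,F,F); (F,F,T,F); (T,F,F,F); (T,F,T,F)} — 4.
  T=T, P=F: forces R=F; Q, S, U free → 2^3 = 8.
  T=F, P=T: 5 of the 16 assignments to (Q,R,S,U) work.
  T=F, P=F: R free; 3 ways for (Q,S,U) × 2^1 = 6.
Total: 4 + 8 + 5 + 6 = 23.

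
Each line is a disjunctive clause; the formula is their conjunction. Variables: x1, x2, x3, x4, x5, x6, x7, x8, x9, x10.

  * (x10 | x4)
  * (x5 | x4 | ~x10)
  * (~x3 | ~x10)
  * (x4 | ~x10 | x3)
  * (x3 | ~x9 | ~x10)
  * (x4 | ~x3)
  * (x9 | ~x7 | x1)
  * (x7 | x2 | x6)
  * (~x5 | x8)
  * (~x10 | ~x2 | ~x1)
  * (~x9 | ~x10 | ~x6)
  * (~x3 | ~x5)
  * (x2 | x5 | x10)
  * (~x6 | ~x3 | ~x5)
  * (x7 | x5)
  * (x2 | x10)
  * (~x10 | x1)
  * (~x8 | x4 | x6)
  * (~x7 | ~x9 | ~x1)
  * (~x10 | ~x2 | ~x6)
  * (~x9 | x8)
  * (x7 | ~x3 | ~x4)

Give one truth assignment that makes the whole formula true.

x1=F  x2=T  x3=T  x4=T  x5=F  x6=T  x7=T  x8=T  x9=T  x10=F

Branch on x1: take x1 = False.
  then x10 is forced to False.
  then x4 is forced to True.
  then x2 is forced to True.
The remaining clauses are satisfied by x3 = True, x5 = False, x6 = True, x7 = True, x8 = True, x9 = True.
Check each clause:
  1. (x4 | x10) — x4 is true.
  2. (x4 | ~x10 | x5) — x4 is true.
  3. (~x10 | ~x3) — ~x10 is true.
  4. (x4 | x3 | ~x10) — x3 is true.
  5. (~x10 | x3 | ~x9) — x3 is true.
  6. (x4 | ~x3) — x4 is true.
  7. (x9 | x1 | ~x7) — x9 is true.
  8. (x7 | x6 | x2) — x2 is true.
  9. (x8 | ~x5) — x8 is true.
  10. (~x2 | ~x10 | ~x1) — ~x10 is true.
  11. (~x10 | ~x9 | ~x6) — ~x10 is true.
  12. (~x3 | ~x5) — ~x5 is true.
  13. (x10 | x5 | x2) — x2 is true.
  14. (~x5 | ~x3 | ~x6) — ~x5 is true.
  15. (x7 | x5) — x7 is true.
  16. (x10 | x2) — x2 is true.
  17. (~x10 | x1) — ~x10 is true.
  18. (~x8 | x6 | x4) — x4 is true.
  19. (~x7 | ~x1 | ~x9) — ~x1 is true.
  20. (~x10 | ~x2 | ~x6) — ~x10 is true.
  21. (~x9 | x8) — x8 is true.
  22. (~x4 | x7 | ~x3) — x7 is true.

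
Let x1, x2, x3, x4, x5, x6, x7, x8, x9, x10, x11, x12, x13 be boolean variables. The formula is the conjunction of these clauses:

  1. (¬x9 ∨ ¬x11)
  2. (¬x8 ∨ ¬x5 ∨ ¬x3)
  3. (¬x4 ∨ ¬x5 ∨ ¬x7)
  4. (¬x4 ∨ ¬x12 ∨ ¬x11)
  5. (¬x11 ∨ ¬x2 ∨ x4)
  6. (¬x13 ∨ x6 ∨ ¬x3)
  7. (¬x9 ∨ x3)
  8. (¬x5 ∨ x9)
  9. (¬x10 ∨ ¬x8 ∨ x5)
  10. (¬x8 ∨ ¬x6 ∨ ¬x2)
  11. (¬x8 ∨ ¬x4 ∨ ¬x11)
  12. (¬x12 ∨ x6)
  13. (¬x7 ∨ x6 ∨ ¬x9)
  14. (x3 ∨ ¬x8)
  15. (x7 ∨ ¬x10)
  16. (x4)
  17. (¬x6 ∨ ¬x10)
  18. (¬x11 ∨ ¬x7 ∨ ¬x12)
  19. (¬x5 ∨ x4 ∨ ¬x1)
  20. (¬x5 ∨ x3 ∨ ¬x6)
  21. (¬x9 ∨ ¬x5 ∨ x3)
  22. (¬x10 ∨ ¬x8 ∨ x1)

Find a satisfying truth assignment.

The clause (x4) is unit: x4 must be True.
x1 occurs only positively in the remaining clauses — set x1 = True.
x8 occurs only negated in the remaining clauses — set x8 = False.
Branch on x3: take x3 = True.
Branch on x5: take x5 = True.
  then x7 is forced to False.
  then x9 is forced to True.
  then x11 is forced to False.
  then x10 is forced to False.
Try x6 = False.
  then x13 is forced to False.
  then x12 is forced to False.
x2 is now unconstrained; take x2 = True.
Every clause has at least one true literal under this assignment.

x1=T, x2=T, x3=T, x4=T, x5=T, x6=F, x7=F, x8=F, x9=T, x10=F, x11=F, x12=F, x13=F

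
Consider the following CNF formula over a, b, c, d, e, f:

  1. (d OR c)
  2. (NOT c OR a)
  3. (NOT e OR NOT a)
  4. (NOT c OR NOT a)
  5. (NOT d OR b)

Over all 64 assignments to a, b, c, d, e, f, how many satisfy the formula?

6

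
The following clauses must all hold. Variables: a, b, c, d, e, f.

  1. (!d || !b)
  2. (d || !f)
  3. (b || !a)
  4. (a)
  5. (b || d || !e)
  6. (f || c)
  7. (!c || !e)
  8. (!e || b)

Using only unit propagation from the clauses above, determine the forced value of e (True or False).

Unit clause (a) sets a = True.
From (b || !a) and a = True: b = True.
(!b || !d) with b = True leaves only !d, so d = False.
(!f || d): since d = False, the clause reduces to (!f). f = False.
In (f || c), f is now false; c must hold, so c = True.
From (!e || !c) and c = True: e = False.

False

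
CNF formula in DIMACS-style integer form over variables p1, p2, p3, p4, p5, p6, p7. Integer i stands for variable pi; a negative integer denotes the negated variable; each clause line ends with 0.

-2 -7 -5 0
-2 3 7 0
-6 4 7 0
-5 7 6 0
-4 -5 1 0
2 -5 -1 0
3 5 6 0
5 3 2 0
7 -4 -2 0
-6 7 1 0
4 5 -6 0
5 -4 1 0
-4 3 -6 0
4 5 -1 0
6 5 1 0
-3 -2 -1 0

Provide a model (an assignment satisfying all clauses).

p1 = False  p2 = False  p3 = True  p4 = False  p5 = True  p6 = True  p7 = True

Try p1 = False.
Branch on p2: take p2 = False.
Set p3 = True and propagate.
The remaining clauses are satisfied by p4 = False, p5 = True, p6 = True, p7 = True.
Every clause has at least one true literal under this assignment.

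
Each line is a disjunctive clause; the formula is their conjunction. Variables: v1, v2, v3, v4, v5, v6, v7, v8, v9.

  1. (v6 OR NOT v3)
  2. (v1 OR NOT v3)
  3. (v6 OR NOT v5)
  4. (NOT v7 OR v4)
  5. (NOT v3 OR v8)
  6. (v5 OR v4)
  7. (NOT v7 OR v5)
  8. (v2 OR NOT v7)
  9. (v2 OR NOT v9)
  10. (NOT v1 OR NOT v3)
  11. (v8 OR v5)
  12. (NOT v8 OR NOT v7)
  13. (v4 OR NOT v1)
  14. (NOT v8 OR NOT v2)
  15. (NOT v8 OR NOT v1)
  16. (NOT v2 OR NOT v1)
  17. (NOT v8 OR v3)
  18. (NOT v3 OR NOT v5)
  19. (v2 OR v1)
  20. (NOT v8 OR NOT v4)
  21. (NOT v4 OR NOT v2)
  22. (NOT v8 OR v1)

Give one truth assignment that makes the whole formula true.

v1=T  v2=F  v3=F  v4=T  v5=T  v6=T  v7=F  v8=F  v9=F

v6 occurs only positively in the remaining clauses — set v6 = True.
Pure literal: v7 appears only negated; assign v7 = False.
Branch on v1: take v1 = True.
  then v3 is forced to False.
  then v4 is forced to True.
  then v8 is forced to False.
  then v5 is forced to True.
  then v2 is forced to False.
  then v9 is forced to False.
Check each clause:
  1. (NOT v3 OR v6) — NOT v3 is true.
  2. (NOT v3 OR v1) — v1 is true.
  3. (NOT v5 OR v6) — v6 is true.
  4. (NOT v7 OR v4) — NOT v7 is true.
  5. (v8 OR NOT v3) — NOT v3 is true.
  6. (v4 OR v5) — v4 is true.
  7. (v5 OR NOT v7) — NOT v7 is true.
  8. (v2 OR NOT v7) — NOT v7 is true.
  9. (NOT v9 OR v2) — NOT v9 is true.
  10. (NOT v3 OR NOT v1) — NOT v3 is true.
  11. (v5 OR v8) — v5 is true.
  12. (NOT v7 OR NOT v8) — NOT v8 is true.
  13. (v4 OR NOT v1) — v4 is true.
  14. (NOT v2 OR NOT v8) — NOT v8 is true.
  15. (NOT v8 OR NOT v1) — NOT v8 is true.
  16. (NOT v2 OR NOT v1) — NOT v2 is true.
  17. (v3 OR NOT v8) — NOT v8 is true.
  18. (NOT v3 OR NOT v5) — NOT v3 is true.
  19. (v2 OR v1) — v1 is true.
  20. (NOT v4 OR NOT v8) — NOT v8 is true.
  21. (NOT v2 OR NOT v4) — NOT v2 is true.
  22. (NOT v8 OR v1) — NOT v8 is true.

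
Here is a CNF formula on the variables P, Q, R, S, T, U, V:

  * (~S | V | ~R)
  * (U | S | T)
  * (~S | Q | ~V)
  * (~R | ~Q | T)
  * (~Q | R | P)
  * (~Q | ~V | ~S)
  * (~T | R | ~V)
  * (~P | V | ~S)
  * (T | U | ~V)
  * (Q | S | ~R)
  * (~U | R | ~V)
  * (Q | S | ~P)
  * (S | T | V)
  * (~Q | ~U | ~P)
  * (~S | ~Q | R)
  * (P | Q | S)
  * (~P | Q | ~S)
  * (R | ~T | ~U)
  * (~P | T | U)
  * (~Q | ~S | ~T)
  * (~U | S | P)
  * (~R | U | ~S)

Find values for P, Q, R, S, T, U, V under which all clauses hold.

P=F  Q=F  R=F  S=T  T=T  U=F  V=F

Branch on P: take P = False.
Try Q = False.
  then S is forced to True.
  then V is forced to False.
  then R is forced to False.
Set T = True and propagate.
  then U is forced to False.
Check each clause:
  1. (V | ~R | ~S) — ~R is true.
  2. (U | S | T) — S is true.
  3. (Q | ~S | ~V) — ~V is true.
  4. (~R | T | ~Q) — T is true.
  5. (P | ~Q | R) — ~Q is true.
  6. (~S | ~Q | ~V) — ~V is true.
  7. (~V | R | ~T) — ~V is true.
  8. (~P | ~S | V) — ~P is true.
  9. (T | ~V | U) — ~V is true.
  10. (S | Q | ~R) — S is true.
  11. (R | ~U | ~V) — ~V is true.
  12. (Q | S | ~P) — S is true.
  13. (T | V | S) — S is true.
  14. (~P | ~U | ~Q) — ~U is true.
  15. (~S | ~Q | R) — ~Q is true.
  16. (S | P | Q) — S is true.
  17. (~S | Q | ~P) — ~P is true.
  18. (~U | R | ~T) — ~U is true.
  19. (U | ~P | T) — T is true.
  20. (~S | ~T | ~Q) — ~Q is true.
  21. (~U | P | S) — ~U is true.
  22. (~R | U | ~S) — ~R is true.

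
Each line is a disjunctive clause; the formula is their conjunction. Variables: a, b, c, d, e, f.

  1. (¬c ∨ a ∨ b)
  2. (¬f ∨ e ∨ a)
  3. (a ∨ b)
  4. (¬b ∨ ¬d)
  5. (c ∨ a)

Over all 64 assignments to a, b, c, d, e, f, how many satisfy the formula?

Case analysis on a and b:
  a=T, b=T: forces d=F; c, e, f free → 2^3 = 8.
  a=T, b=F: c, d, e, f free → 2^4 = 16.
  a=F, b=T: remaining (c,d,e,f) ∈ {(T,F,F,F); (T,F,T,F); (T,F,T,T)} — 3.
  a=F, b=F: a clause becomes empty — 0.
Total: 8 + 16 + 3 + 0 = 27.

27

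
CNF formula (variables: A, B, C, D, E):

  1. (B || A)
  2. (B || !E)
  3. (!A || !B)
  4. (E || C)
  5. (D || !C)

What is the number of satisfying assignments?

Satisfying assignments:
  A=F B=T C=F D=F E=T
  A=F B=T C=F D=T E=T
  A=F B=T C=T D=T E=F
  A=F B=T C=T D=T E=T
  A=T B=F C=T D=T E=F
That's 5 in total.

5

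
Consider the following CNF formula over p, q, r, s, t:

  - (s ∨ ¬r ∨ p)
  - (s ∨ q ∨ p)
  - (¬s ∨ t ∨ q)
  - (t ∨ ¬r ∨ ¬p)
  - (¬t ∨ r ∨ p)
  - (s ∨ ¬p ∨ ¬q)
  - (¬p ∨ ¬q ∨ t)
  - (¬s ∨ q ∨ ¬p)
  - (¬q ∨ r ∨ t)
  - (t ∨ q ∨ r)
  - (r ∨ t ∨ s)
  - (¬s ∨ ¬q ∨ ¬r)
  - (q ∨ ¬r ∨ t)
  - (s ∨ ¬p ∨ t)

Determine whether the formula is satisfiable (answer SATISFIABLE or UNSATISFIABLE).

Try p = True.
Set q = False and propagate.
  then s is forced to False.
  then t is forced to True.
r is now unconstrained; take r = True.
Every clause has at least one true literal under this assignment.
So p = T, q = F, r = T, s = F, t = T is a satisfying assignment.

SATISFIABLE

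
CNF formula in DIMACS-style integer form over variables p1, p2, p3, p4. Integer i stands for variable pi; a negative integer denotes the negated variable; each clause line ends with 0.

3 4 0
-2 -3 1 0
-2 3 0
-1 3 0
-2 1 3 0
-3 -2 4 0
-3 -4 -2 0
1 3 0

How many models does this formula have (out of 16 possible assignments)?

Satisfying assignments:
  p1=0 p2=0 p3=1 p4=0
  p1=0 p2=0 p3=1 p4=1
  p1=1 p2=0 p3=1 p4=0
  p1=1 p2=0 p3=1 p4=1
Count: 4.

4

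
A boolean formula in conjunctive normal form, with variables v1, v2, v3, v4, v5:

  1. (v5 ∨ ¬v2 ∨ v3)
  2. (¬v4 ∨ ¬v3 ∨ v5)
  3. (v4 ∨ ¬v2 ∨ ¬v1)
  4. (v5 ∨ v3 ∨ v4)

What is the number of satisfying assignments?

Split on v3, then v4.
  v3=1, v4=1: remaining (v1,v2,v5) ∈ {(0,0,1); (0,1,1); (1,0,1); (1,1,1)} — 4.
  v3=1, v4=0: v5 free; 3 ways for (v1,v2) × 2^1 = 6.
  v3=0, v4=1: v1 free; 3 ways for (v2,v5) × 2^1 = 6.
  v3=0, v4=0: remaining (v1,v2,v5) ∈ {(0,0,1); (0,1,1); (1,0,1)} — 3.
Total: 4 + 6 + 6 + 3 = 19.

19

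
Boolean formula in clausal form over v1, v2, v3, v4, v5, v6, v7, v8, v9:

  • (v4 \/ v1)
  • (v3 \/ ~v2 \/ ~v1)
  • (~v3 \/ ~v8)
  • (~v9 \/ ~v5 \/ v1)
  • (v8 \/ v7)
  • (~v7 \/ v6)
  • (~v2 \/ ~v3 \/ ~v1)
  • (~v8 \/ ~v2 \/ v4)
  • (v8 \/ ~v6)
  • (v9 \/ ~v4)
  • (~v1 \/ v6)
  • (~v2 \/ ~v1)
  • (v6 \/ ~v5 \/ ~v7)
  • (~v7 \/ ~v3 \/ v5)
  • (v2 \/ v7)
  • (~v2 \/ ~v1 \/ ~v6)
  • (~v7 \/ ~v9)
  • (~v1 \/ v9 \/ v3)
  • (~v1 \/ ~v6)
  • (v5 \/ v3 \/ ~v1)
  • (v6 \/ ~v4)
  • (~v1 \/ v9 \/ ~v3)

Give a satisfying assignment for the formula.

v1=False, v2=True, v3=False, v4=True, v5=False, v6=True, v7=False, v8=True, v9=True

Check each clause:
  1. (v4 \/ v1) — v4 is true.
  2. (~v1 \/ ~v2 \/ v3) — ~v1 is true.
  3. (~v3 \/ ~v8) — ~v3 is true.
  4. (~v9 \/ ~v5 \/ v1) — ~v5 is true.
  5. (v7 \/ v8) — v8 is true.
  6. (v6 \/ ~v7) — ~v7 is true.
  7. (~v3 \/ ~v2 \/ ~v1) — ~v3 is true.
  8. (~v2 \/ v4 \/ ~v8) — v4 is true.
  9. (v8 \/ ~v6) — v8 is true.
  10. (v9 \/ ~v4) — v9 is true.
  11. (v6 \/ ~v1) — ~v1 is true.
  12. (~v1 \/ ~v2) — ~v1 is true.
  13. (~v7 \/ ~v5 \/ v6) — ~v7 is true.
  14. (~v7 \/ ~v3 \/ v5) — ~v7 is true.
  15. (v7 \/ v2) — v2 is true.
  16. (~v6 \/ ~v1 \/ ~v2) — ~v1 is true.
  17. (~v9 \/ ~v7) — ~v7 is true.
  18. (~v1 \/ v9 \/ v3) — v9 is true.
  19. (~v1 \/ ~v6) — ~v1 is true.
  20. (v5 \/ v3 \/ ~v1) — ~v1 is true.
  21. (v6 \/ ~v4) — v6 is true.
  22. (~v3 \/ v9 \/ ~v1) — v9 is true.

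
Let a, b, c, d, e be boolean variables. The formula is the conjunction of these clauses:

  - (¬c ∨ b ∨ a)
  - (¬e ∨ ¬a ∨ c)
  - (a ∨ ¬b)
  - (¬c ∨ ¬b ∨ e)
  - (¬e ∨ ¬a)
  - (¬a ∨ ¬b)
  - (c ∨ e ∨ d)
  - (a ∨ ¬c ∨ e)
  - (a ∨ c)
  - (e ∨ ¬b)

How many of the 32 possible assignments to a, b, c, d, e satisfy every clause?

Satisfying assignments:
  a=T b=F c=F d=T e=F
  a=T b=F c=T d=F e=F
  a=T b=F c=T d=T e=F
Count: 3.

3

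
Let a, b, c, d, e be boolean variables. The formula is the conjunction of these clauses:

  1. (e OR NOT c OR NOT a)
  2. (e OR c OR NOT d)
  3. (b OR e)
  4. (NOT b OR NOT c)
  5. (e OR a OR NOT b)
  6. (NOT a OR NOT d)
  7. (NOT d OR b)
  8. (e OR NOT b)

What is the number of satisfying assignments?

Case analysis on b and e:
  b=1, e=1: remaining (a,c,d) ∈ {(0,0,0); (0,0,1); (1,0,0)} — 3.
  b=1, e=0: a clause becomes empty — 0.
  b=0, e=1: remaining (a,c,d) ∈ {(0,0,0); (0,1,0); (1,0,0); (1,1,0)} — 4.
  b=0, e=0: a clause becomes empty — 0.
Total: 3 + 0 + 4 + 0 = 7.

7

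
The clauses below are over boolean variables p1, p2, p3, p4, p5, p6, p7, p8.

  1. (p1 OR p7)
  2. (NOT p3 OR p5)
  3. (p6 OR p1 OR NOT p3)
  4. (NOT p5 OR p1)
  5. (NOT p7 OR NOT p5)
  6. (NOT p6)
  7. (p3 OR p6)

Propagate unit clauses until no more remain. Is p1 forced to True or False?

(NOT p6) stands alone — p6 = False.
In (p6 OR p3), p6 is now false; p3 must hold, so p3 = True.
(NOT p3 OR p5) with p3 = True leaves only p5, so p5 = True.
(p6 OR p1 OR NOT p3): since p3 = True, p6 = False, the clause reduces to (p1). p1 = True.

True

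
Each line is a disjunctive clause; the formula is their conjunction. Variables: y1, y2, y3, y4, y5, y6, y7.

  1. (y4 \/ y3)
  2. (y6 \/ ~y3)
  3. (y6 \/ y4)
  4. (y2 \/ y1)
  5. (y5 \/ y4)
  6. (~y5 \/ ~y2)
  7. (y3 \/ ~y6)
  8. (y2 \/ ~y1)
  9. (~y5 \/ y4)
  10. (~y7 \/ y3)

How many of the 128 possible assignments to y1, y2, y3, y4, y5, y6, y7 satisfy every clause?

Satisfying assignments:
  y1=0 y2=1 y3=0 y4=1 y5=0 y6=0 y7=0
  y1=0 y2=1 y3=1 y4=1 y5=0 y6=1 y7=0
  y1=0 y2=1 y3=1 y4=1 y5=0 y6=1 y7=1
  y1=1 y2=1 y3=0 y4=1 y5=0 y6=0 y7=0
  y1=1 y2=1 y3=1 y4=1 y5=0 y6=1 y7=0
  y1=1 y2=1 y3=1 y4=1 y5=0 y6=1 y7=1
Count: 6.

6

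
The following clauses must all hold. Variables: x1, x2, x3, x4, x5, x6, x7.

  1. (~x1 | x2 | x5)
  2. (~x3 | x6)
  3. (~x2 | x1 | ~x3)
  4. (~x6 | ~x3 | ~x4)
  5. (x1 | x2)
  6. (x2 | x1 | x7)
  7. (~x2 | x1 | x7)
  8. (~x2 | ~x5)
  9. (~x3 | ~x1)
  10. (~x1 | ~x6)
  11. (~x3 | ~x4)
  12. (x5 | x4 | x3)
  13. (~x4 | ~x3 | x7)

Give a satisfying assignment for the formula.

x1=T, x2=T, x3=F, x4=T, x5=F, x6=F, x7=F

Try x1 = True.
  then x3 is forced to False.
  then x6 is forced to False.
Set x2 = True and propagate.
  then x5 is forced to False.
  then x4 is forced to True.
x7 is now unconstrained; take x7 = False.
Every clause has at least one true literal under this assignment.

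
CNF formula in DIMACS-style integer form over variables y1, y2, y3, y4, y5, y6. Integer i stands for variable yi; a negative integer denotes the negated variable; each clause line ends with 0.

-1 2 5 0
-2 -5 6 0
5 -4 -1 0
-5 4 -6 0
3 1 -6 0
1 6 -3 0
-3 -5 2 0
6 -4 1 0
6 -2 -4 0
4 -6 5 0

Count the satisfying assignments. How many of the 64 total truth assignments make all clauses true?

Case analysis on y6 and y5:
  y6=1, y5=1: remaining (y1,y2,y3,y4) ∈ {(0,1,1,1); (1,0,0,1); (1,1,0,1); (1,1,1,1)} — 4.
  y6=1, y5=0: remaining (y1,y2,y3,y4) ∈ {(0,0,1,1); (0,1,1,1)} — 2.
  y6=0, y5=1: remaining (y1,y2,y3,y4) ∈ {(0,0,0,0); (1,0,0,0); (1,0,0,1)} — 3.
  y6=0, y5=0: remaining (y1,y2,y3,y4) ∈ {(0,0,0,0); (0,1,0,0); (1,1,0,0); (1,1,1,0)} — 4.
Total: 4 + 2 + 3 + 4 = 13.

13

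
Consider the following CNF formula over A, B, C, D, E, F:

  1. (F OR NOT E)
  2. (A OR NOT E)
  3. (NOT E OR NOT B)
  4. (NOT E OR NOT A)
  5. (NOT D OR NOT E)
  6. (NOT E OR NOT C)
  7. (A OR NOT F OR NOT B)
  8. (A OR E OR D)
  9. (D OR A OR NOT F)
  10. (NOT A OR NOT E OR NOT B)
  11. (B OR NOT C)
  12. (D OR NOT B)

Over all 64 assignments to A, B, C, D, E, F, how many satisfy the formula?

Split on E, then A.
  E=T, A=T: a clause becomes empty — 0.
  E=T, A=F: a clause becomes empty — 0.
  E=F, A=T: F free; 4 ways for (B,C,D) × 2^1 = 8.
  E=F, A=F: remaining (B,C,D,F) ∈ {(F,F,T,F); (F,F,T,T); (T,F,T,F); (T,T,T,F)} — 4.
Total: 0 + 0 + 8 + 4 = 12.

12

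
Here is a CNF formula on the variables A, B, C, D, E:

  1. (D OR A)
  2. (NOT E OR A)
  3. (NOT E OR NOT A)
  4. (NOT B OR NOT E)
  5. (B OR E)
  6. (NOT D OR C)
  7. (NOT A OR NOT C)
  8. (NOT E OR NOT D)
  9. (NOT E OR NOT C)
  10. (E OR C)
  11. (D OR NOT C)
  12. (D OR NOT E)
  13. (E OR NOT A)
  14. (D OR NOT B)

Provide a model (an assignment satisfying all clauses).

Set A = False and propagate.
  then D is forced to True.
  then E is forced to False.
  then B is forced to True.
  then C is forced to True.
Every clause has at least one true literal under this assignment.

A=False, B=True, C=True, D=True, E=False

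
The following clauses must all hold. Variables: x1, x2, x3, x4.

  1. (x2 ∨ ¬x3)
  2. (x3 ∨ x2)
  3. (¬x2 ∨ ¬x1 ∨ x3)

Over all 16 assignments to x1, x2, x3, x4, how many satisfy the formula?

6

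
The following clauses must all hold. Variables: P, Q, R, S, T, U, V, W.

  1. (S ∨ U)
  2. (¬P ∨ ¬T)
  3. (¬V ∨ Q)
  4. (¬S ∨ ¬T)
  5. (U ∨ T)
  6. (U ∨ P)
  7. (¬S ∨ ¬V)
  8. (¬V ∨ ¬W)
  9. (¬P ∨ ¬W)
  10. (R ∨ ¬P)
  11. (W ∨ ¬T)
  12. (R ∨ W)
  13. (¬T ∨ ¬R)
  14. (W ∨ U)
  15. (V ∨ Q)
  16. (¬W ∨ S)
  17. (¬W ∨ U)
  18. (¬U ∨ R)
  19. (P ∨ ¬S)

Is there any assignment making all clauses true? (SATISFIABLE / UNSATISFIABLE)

Q occurs only positively in the remaining clauses — set Q = True.
Try P = True.
  then T is forced to False.
  then U is forced to True.
  then W is forced to False.
  then R is forced to True.
Branch on S: take S = True.
  then V is forced to False.
So P=T  Q=T  R=T  S=T  T=F  U=T  V=F  W=F is a satisfying assignment.

SATISFIABLE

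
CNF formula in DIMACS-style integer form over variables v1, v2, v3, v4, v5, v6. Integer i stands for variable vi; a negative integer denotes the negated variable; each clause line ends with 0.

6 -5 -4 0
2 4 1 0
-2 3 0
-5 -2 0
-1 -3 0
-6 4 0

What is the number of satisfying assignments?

Split on v2, then v4.
  v2=T, v4=T: remaining (v1,v3,v5,v6) ∈ {(F,T,F,F); (F,T,F,T)} — 2.
  v2=T, v4=F: remaining (v1,v3,v5,v6) ∈ {(F,T,F,F)} — 1.
  v2=F, v4=T: 9 of the 16 assignments to (v1,v3,v5,v6) work.
  v2=F, v4=F: remaining (v1,v3,v5,v6) ∈ {(T,F,F,F); (T,F,T,F)} — 2.
Total: 2 + 1 + 9 + 2 = 14.

14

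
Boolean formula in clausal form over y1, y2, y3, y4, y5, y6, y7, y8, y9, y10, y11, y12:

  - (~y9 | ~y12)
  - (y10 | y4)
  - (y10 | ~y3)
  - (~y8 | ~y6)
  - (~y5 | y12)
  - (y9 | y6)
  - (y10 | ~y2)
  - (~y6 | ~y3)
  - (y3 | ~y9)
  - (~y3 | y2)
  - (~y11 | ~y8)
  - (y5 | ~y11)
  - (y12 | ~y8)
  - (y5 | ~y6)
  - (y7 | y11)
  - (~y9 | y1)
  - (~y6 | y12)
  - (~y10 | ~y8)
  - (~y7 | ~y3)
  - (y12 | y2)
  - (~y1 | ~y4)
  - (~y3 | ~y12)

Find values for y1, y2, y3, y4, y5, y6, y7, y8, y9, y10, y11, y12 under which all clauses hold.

y1 = T, y2 = T, y3 = F, y4 = F, y5 = T, y6 = T, y7 = T, y8 = F, y9 = F, y10 = T, y11 = F, y12 = T

Check each clause:
  1. (~y12 | ~y9) — ~y9 is true.
  2. (y4 | y10) — y10 is true.
  3. (y10 | ~y3) — y10 is true.
  4. (~y6 | ~y8) — ~y8 is true.
  5. (~y5 | y12) — y12 is true.
  6. (y9 | y6) — y6 is true.
  7. (y10 | ~y2) — y10 is true.
  8. (~y6 | ~y3) — ~y3 is true.
  9. (~y9 | y3) — ~y9 is true.
  10. (y2 | ~y3) — y2 is true.
  11. (~y11 | ~y8) — ~y8 is true.
  12. (y5 | ~y11) — ~y11 is true.
  13. (y12 | ~y8) — ~y8 is true.
  14. (y5 | ~y6) — y5 is true.
  15. (y7 | y11) — y7 is true.
  16. (y1 | ~y9) — y1 is true.
  17. (~y6 | y12) — y12 is true.
  18. (~y10 | ~y8) — ~y8 is true.
  19. (~y3 | ~y7) — ~y3 is true.
  20. (y12 | y2) — y2 is true.
  21. (~y1 | ~y4) — ~y4 is true.
  22. (~y3 | ~y12) — ~y3 is true.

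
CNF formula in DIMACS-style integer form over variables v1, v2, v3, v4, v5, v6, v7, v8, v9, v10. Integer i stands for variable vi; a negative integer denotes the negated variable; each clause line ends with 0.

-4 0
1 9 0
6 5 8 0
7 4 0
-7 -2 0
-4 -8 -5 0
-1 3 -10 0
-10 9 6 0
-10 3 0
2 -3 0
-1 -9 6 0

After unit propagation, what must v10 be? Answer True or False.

False

(~v4) is a unit clause: v4 = False.
(v7 | v4) with v4 = False leaves only v7, so v7 = True.
(~v2 | ~v7): since v7 = True, the clause reduces to (~v2). v2 = False.
(~v3 | v2) with v2 = False leaves only ~v3, so v3 = False.
(v3 | ~v10): since v3 = False, the clause reduces to (~v10). v10 = False.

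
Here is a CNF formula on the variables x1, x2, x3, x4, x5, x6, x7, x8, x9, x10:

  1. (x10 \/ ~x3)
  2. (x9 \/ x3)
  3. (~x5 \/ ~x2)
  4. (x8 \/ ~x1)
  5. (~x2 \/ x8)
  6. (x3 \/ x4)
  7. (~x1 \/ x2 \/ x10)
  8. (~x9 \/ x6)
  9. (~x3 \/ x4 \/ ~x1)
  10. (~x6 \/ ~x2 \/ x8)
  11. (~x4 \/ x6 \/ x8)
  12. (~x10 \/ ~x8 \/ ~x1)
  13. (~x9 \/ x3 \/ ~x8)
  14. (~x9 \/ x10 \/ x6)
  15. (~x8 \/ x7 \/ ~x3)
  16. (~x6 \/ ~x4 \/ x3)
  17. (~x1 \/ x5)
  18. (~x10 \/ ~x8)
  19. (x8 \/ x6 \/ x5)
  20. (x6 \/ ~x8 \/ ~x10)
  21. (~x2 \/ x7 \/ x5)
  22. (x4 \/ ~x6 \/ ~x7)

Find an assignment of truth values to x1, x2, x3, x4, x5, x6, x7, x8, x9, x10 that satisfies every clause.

x1=False, x2=False, x3=True, x4=False, x5=False, x6=True, x7=False, x8=False, x9=False, x10=True

Check each clause:
  1. (x10 \/ ~x3) — x10 is true.
  2. (x9 \/ x3) — x3 is true.
  3. (~x2 \/ ~x5) — ~x5 is true.
  4. (x8 \/ ~x1) — ~x1 is true.
  5. (~x2 \/ x8) — ~x2 is true.
  6. (x4 \/ x3) — x3 is true.
  7. (x10 \/ x2 \/ ~x1) — x10 is true.
  8. (x6 \/ ~x9) — x6 is true.
  9. (~x1 \/ x4 \/ ~x3) — ~x1 is true.
  10. (x8 \/ ~x2 \/ ~x6) — ~x2 is true.
  11. (~x4 \/ x6 \/ x8) — ~x4 is true.
  12. (~x10 \/ ~x1 \/ ~x8) — ~x8 is true.
  13. (~x8 \/ x3 \/ ~x9) — ~x8 is true.
  14. (~x9 \/ x6 \/ x10) — x10 is true.
  15. (x7 \/ ~x3 \/ ~x8) — ~x8 is true.
  16. (x3 \/ ~x4 \/ ~x6) — x3 is true.
  17. (~x1 \/ x5) — ~x1 is true.
  18. (~x10 \/ ~x8) — ~x8 is true.
  19. (x8 \/ x6 \/ x5) — x6 is true.
  20. (~x8 \/ x6 \/ ~x10) — ~x8 is true.
  21. (x7 \/ x5 \/ ~x2) — ~x2 is true.
  22. (~x7 \/ ~x6 \/ x4) — ~x7 is true.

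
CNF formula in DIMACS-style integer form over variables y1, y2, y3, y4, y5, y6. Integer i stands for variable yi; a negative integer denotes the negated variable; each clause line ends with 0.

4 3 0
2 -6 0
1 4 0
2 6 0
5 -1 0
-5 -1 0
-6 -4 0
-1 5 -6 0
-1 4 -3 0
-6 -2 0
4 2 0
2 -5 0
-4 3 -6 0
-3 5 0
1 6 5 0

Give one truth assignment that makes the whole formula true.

Set y1 = False and propagate.
  then y4 is forced to True.
  then y6 is forced to False.
  then y2 is forced to True.
  then y5 is forced to True.
y3 is now unconstrained; take y3 = True.
Every clause has at least one true literal under this assignment.

y1=F, y2=T, y3=T, y4=T, y5=T, y6=F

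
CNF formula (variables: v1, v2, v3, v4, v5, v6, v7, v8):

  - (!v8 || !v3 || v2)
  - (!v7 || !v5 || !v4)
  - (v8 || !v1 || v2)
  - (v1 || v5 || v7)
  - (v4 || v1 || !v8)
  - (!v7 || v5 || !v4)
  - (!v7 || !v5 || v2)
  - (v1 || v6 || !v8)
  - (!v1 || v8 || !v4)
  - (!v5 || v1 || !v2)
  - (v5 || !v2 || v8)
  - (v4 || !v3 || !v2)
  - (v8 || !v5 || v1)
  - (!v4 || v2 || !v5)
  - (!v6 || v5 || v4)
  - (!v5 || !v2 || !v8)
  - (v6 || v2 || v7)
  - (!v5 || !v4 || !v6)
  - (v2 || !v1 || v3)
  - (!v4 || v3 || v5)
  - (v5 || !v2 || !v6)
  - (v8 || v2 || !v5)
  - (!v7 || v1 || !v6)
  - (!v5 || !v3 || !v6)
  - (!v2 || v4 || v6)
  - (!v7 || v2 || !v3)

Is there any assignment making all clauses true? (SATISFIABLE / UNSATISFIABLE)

SATISFIABLE

Try v1 = True.
The remaining clauses are satisfied by v2 = True, v3 = False, v4 = False, v5 = True, v6 = True, v7 = True, v8 = False.
So v1=T  v2=T  v3=F  v4=F  v5=T  v6=T  v7=T  v8=F is a satisfying assignment.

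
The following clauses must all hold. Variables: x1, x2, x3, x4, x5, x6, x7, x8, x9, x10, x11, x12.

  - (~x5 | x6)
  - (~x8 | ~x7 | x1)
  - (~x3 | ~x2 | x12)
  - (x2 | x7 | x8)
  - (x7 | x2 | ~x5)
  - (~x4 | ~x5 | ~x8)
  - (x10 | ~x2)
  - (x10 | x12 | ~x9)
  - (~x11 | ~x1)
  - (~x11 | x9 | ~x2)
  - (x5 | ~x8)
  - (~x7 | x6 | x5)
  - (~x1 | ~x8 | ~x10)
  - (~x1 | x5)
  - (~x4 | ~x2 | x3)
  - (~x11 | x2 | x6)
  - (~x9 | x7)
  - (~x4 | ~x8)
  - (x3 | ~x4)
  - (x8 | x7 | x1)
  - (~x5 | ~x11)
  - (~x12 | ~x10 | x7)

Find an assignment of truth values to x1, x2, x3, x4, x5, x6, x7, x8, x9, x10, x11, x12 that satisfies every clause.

x1 = False, x2 = False, x3 = True, x4 = False, x5 = True, x6 = True, x7 = True, x8 = False, x9 = True, x10 = False, x11 = False, x12 = True

x4 occurs only negated in the remaining clauses — set x4 = False.
Pure literal: x6 appears only positively; assign x6 = True.
Branch on x1: take x1 = False.
The remaining clauses are satisfied by x2 = False, x3 = True, x5 = True, x7 = True, x8 = False, x9 = True, x10 = False, x11 = False, x12 = True.
Every clause has at least one true literal under this assignment.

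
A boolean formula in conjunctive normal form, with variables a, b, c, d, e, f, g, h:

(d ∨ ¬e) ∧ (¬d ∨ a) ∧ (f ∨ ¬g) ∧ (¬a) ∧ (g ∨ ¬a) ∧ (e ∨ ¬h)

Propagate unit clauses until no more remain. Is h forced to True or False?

False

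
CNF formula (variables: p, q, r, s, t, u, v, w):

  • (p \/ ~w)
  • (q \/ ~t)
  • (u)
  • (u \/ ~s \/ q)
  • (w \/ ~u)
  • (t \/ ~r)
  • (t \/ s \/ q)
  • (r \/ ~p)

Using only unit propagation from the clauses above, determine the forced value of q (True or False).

(u) is a unit clause: u = True.
From (~u \/ w) and u = True: w = True.
In (~w \/ p), ~w is now false; p must hold, so p = True.
From (r \/ ~p) and p = True: r = True.
(~r \/ t) with r = True leaves only t, so t = True.
From (q \/ ~t) and t = True: q = True.

True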